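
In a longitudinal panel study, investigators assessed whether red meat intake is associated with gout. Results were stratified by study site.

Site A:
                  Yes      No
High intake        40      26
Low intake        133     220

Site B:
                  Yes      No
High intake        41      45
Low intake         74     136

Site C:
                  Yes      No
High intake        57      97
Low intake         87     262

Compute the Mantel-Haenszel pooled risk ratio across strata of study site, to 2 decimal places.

RR_MH = Σ(aᵢ·n₀ᵢ/nᵢ) / Σ(cᵢ·n₁ᵢ/nᵢ), with n₁ᵢ = aᵢ+bᵢ (exposed), n₀ᵢ = cᵢ+dᵢ (unexposed), nᵢ = n₁ᵢ+n₀ᵢ.
Stratum 1 (Site A): n₁ = 66, n₀ = 353, n = 419; a·n₀/n = 40·353/419 = 33.6993; c·n₁/n = 133·66/419 = 20.9499
Stratum 2 (Site B): n₁ = 86, n₀ = 210, n = 296; a·n₀/n = 41·210/296 = 29.0878; c·n₁/n = 74·86/296 = 21.5000
Stratum 3 (Site C): n₁ = 154, n₀ = 349, n = 503; a·n₀/n = 57·349/503 = 39.5487; c·n₁/n = 87·154/503 = 26.6362
RR_MH = (33.6993 + 29.0878 + 39.5487) / (20.9499 + 21.5000 + 26.6362) = 102.3358 / 69.0861 = 1.48128

1.48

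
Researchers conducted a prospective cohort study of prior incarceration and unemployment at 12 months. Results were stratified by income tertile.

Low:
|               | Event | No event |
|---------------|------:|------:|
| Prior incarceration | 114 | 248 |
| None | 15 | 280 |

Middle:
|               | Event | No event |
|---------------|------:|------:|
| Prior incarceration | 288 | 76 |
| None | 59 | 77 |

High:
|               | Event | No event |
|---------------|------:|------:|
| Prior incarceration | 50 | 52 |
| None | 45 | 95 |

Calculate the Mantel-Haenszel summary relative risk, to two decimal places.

2.26

RR_MH = Σ(aᵢ·n₀ᵢ/nᵢ) / Σ(cᵢ·n₁ᵢ/nᵢ), with n₁ᵢ = aᵢ+bᵢ (exposed), n₀ᵢ = cᵢ+dᵢ (unexposed), nᵢ = n₁ᵢ+n₀ᵢ.
Stratum 1 (Low): n₁ = 362, n₀ = 295, n = 657; a·n₀/n = 114·295/657 = 51.1872; c·n₁/n = 15·362/657 = 8.2648
Stratum 2 (Middle): n₁ = 364, n₀ = 136, n = 500; a·n₀/n = 288·136/500 = 78.3360; c·n₁/n = 59·364/500 = 42.9520
Stratum 3 (High): n₁ = 102, n₀ = 140, n = 242; a·n₀/n = 50·140/242 = 28.9256; c·n₁/n = 45·102/242 = 18.9669
RR_MH = (51.1872 + 78.3360 + 28.9256) / (8.2648 + 42.9520 + 18.9669) = 158.4488 / 70.1838 = 2.25763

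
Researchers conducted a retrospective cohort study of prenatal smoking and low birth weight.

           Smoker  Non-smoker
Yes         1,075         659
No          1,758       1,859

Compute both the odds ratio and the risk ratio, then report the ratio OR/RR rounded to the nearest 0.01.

1.19

Reading the table with exposure as columns: a = 1075 (Smoker, case), b = 1758 (Smoker, non-case), c = 659 (Non-smoker, case), d = 1859.
OR = (1075·1859)/(1758·659) = 1998425/1158522 = 1.72498
Risk in exposed = 1075/2833 = 0.37946; risk in unexposed = 659/2518 = 0.26172; RR = 1.44988
OR/RR = 1.72498 / 1.44988 = 1.18974
The outcome is not rare, so the OR lies further from 1 than the RR.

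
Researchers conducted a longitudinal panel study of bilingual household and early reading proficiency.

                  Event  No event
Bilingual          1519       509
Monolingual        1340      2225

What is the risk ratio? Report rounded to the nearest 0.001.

1.993

Cells: a = 1519, b = 509, c = 1340, d = 2225.
Risk in exposed = 1519/2028 = 0.74901; risk in unexposed = 1340/3565 = 0.37588.
RR = 0.74901 / 0.37588 = 1.99271
The risk among the exposed is 1.99 times that among the unexposed.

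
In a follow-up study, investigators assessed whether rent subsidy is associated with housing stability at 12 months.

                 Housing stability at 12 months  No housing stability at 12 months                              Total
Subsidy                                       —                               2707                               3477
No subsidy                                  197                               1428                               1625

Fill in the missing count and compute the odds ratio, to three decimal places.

The missing cell is in the exposed row: 3477 − 2707 = 770.
So a = 770, b = 2707, c = 197, d = 1428.
OR = (a·d)/(b·c) = (770 × 1428) / (2707 × 197) = 1099560 / 533279 = 2.06189

2.062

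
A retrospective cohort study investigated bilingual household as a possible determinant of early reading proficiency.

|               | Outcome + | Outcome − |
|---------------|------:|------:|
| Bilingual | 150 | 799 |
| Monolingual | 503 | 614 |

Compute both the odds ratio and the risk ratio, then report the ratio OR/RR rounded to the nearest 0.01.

0.65

Cells: a = 150, b = 799, c = 503, d = 614.
OR = (150·614)/(799·503) = 92100/401897 = 0.22916
Risk in exposed = 150/949 = 0.15806; risk in unexposed = 503/1117 = 0.45031; RR = 0.35100
OR/RR = 0.22916 / 0.35100 = 0.65288
The outcome is not rare, so the OR lies further from 1 than the RR.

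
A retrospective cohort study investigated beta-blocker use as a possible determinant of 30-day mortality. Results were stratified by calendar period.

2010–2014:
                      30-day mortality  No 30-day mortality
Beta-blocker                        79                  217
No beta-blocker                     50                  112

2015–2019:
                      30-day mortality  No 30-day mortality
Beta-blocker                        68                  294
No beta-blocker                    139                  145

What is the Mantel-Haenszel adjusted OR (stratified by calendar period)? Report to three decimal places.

OR_MH = Σ(aᵢdᵢ/nᵢ) / Σ(bᵢcᵢ/nᵢ), where nᵢ is the stratum total.
Stratum 1 (2010–2014): n = 458; a·d/n = 79·112/458 = 19.3188; b·c/n = 217·50/458 = 23.6900
Stratum 2 (2015–2019): n = 646; a·d/n = 68·145/646 = 15.2632; b·c/n = 294·139/646 = 63.2601
OR_MH = (19.3188 + 15.2632) / (23.6900 + 63.2601) = 34.5819 / 86.9500 = 0.39772

0.398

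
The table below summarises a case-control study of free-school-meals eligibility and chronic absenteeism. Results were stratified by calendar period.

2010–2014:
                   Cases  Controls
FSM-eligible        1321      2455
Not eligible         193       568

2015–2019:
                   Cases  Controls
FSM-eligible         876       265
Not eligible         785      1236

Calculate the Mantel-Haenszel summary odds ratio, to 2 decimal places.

2.98

OR_MH = Σ(aᵢdᵢ/nᵢ) / Σ(bᵢcᵢ/nᵢ), where nᵢ is the stratum total.
Stratum 1 (2010–2014): n = 4537; a·d/n = 1321·568/4537 = 165.3798; b·c/n = 2455·193/4537 = 104.4335
Stratum 2 (2015–2019): n = 3162; a·d/n = 876·1236/3162 = 342.4213; b·c/n = 265·785/3162 = 65.7891
OR_MH = (165.3798 + 342.4213) / (104.4335 + 65.7891) = 507.8010 / 170.2226 = 2.98316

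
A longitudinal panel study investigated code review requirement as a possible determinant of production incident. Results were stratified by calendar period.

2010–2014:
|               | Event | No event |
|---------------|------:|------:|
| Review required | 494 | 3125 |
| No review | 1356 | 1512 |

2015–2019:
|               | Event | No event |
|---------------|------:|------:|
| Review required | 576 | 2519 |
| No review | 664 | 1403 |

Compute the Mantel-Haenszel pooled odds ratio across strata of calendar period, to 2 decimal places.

0.28

OR_MH = Σ(aᵢdᵢ/nᵢ) / Σ(bᵢcᵢ/nᵢ), where nᵢ is the stratum total.
Stratum 1 (2010–2014): n = 6487; a·d/n = 494·1512/6487 = 115.1423; b·c/n = 3125·1356/6487 = 653.2295
Stratum 2 (2015–2019): n = 5162; a·d/n = 576·1403/5162 = 156.5533; b·c/n = 2519·664/5162 = 324.0248
OR_MH = (115.1423 + 156.5533) / (653.2295 + 324.0248) = 271.6956 / 977.2543 = 0.27802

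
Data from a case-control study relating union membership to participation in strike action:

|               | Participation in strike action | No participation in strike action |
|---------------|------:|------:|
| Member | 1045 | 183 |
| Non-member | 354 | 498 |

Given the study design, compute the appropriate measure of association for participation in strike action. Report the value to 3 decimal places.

8.033

Cells: a = 1045, b = 183, c = 354, d = 498.
This is a case-control study: participants were sampled on outcome status, so risks in the source population cannot be estimated directly — relative risk is not valid here. The odds ratio is the appropriate measure.
OR = (a·d)/(b·c) = (1045 × 498) / (183 × 354) = 520410 / 64782 = 8.03325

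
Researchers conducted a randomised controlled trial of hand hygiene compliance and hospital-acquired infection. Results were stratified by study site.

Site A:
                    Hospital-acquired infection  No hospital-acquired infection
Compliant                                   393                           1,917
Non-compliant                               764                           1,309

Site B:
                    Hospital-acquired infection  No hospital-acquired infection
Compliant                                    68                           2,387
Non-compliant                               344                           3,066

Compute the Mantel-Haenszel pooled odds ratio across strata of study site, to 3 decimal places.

0.323

OR_MH = Σ(aᵢdᵢ/nᵢ) / Σ(bᵢcᵢ/nᵢ), where nᵢ is the stratum total.
Stratum 1 (Site A): n = 4383; a·d/n = 393·1309/4383 = 117.3710; b·c/n = 1917·764/4383 = 334.1520
Stratum 2 (Site B): n = 5865; a·d/n = 68·3066/5865 = 35.5478; b·c/n = 2387·344/5865 = 140.0048
OR_MH = (117.3710 + 35.5478) / (334.1520 + 140.0048) = 152.9188 / 474.1567 = 0.32251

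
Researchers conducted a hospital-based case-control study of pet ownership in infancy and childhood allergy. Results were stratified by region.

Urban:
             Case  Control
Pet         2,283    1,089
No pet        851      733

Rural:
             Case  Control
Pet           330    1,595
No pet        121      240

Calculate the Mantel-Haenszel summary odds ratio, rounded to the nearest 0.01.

1.37

OR_MH = Σ(aᵢdᵢ/nᵢ) / Σ(bᵢcᵢ/nᵢ), where nᵢ is the stratum total.
Stratum 1 (Urban): n = 4956; a·d/n = 2283·733/4956 = 337.6592; b·c/n = 1089·851/4956 = 186.9933
Stratum 2 (Rural): n = 2286; a·d/n = 330·240/2286 = 34.6457; b·c/n = 1595·121/2286 = 84.4248
OR_MH = (337.6592 + 34.6457) / (186.9933 + 84.4248) = 372.3049 / 271.4181 = 1.37170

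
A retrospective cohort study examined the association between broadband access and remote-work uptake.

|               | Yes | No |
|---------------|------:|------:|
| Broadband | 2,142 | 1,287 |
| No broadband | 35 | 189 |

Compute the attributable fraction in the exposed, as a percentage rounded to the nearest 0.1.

75.0

Cells: a = 2142, b = 1287, c = 35, d = 189.
Risk in exposed = 2142/3429 = 0.62467; risk in unexposed = 35/224 = 0.15625.
RR = 0.62467/0.15625 = 3.99790
AR% = (RR − 1)/RR × 100 = (3.99790 − 1)/3.99790 × 100 = 74.9869%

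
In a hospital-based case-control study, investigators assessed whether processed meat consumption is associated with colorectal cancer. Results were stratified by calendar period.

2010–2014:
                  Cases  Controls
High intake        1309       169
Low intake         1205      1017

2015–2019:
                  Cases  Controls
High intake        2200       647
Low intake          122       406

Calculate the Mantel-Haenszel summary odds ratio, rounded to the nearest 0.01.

7.96

OR_MH = Σ(aᵢdᵢ/nᵢ) / Σ(bᵢcᵢ/nᵢ), where nᵢ is the stratum total.
Stratum 1 (2010–2014): n = 3700; a·d/n = 1309·1017/3700 = 359.7981; b·c/n = 169·1205/3700 = 55.0392
Stratum 2 (2015–2019): n = 3375; a·d/n = 2200·406/3375 = 264.6519; b·c/n = 647·122/3375 = 23.3879
OR_MH = (359.7981 + 264.6519) / (55.0392 + 23.3879) = 624.4500 / 78.4270 = 7.96218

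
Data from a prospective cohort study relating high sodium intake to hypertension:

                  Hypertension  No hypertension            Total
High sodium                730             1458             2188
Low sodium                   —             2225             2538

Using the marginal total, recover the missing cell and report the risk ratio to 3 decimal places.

The missing cell is in the unexposed row: 2538 − 2225 = 313.
So a = 730, b = 1458, c = 313, d = 2225.
RR = [a/(a+b)] / [c/(c+d)] = (730/2188) / (313/2538) = 0.33364/0.12333 = 2.70535

2.705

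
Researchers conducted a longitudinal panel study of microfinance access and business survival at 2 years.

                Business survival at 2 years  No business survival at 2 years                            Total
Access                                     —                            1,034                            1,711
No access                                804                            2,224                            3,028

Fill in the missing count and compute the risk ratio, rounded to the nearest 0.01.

The missing cell is in the exposed row: 1711 − 1034 = 677.
So a = 677, b = 1034, c = 804, d = 2224.
RR = [a/(a+b)] / [c/(c+d)] = (677/1711) / (804/3028) = 0.39568/0.26552 = 1.49018

1.49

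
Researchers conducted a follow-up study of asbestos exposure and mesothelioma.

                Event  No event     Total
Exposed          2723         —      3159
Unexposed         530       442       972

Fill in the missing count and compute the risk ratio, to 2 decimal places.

The missing cell is in the exposed row: 3159 − 2723 = 436.
So a = 2723, b = 436, c = 530, d = 442.
RR = [a/(a+b)] / [c/(c+d)] = (2723/3159) / (530/972) = 0.86198/0.54527 = 1.58084

1.58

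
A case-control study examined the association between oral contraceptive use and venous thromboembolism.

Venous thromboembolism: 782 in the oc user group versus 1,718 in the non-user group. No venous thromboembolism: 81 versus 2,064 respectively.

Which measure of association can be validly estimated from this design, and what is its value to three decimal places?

From the description: a = 782, b = 81, c = 1718, d = 2064.
This is a case-control study: participants were sampled on outcome status, so risks in the source population cannot be estimated directly — relative risk is not valid here. The odds ratio is the appropriate measure.
OR = (a·d)/(b·c) = (782 × 2064) / (81 × 1718) = 1614048 / 139158 = 11.59867

11.599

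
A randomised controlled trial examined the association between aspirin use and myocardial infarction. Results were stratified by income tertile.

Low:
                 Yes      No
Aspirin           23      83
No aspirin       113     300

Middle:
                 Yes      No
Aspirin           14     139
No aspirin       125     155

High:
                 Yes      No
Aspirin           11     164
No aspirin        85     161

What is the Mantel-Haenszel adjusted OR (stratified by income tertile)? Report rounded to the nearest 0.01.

OR_MH = Σ(aᵢdᵢ/nᵢ) / Σ(bᵢcᵢ/nᵢ), where nᵢ is the stratum total.
Stratum 1 (Low): n = 519; a·d/n = 23·300/519 = 13.2948; b·c/n = 83·113/519 = 18.0713
Stratum 2 (Middle): n = 433; a·d/n = 14·155/433 = 5.0115; b·c/n = 139·125/433 = 40.1270
Stratum 3 (High): n = 421; a·d/n = 11·161/421 = 4.2067; b·c/n = 164·85/421 = 33.1116
OR_MH = (13.2948 + 5.0115 + 4.2067) / (18.0713 + 40.1270 + 33.1116) = 22.5130 / 91.3100 = 0.24656

0.25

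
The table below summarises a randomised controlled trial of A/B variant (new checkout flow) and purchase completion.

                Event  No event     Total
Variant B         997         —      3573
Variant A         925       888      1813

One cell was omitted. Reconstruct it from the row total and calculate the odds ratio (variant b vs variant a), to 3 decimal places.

0.372

The missing cell is in the exposed row: 3573 − 997 = 2576.
So a = 997, b = 2576, c = 925, d = 888.
OR = (a·d)/(b·c) = (997 × 888) / (2576 × 925) = 885336 / 2382800 = 0.37155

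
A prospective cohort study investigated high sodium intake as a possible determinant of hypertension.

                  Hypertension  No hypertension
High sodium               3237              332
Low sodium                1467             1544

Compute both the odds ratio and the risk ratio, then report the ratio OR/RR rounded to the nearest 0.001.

5.512

Cells: a = 3237, b = 332, c = 1467, d = 1544.
OR = (3237·1544)/(332·1467) = 4997928/487044 = 10.26176
Risk in exposed = 3237/3569 = 0.90698; risk in unexposed = 1467/3011 = 0.48721; RR = 1.86156
OR/RR = 10.26176 / 1.86156 = 5.51245
The outcome is not rare, so the OR lies further from 1 than the RR.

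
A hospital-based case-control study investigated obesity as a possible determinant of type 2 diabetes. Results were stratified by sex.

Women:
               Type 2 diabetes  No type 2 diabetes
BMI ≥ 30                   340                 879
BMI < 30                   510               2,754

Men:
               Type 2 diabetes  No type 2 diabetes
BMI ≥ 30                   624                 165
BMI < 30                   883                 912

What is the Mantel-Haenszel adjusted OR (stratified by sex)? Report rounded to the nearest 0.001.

2.744

OR_MH = Σ(aᵢdᵢ/nᵢ) / Σ(bᵢcᵢ/nᵢ), where nᵢ is the stratum total.
Stratum 1 (Women): n = 4483; a·d/n = 340·2754/4483 = 208.8691; b·c/n = 879·510/4483 = 99.9978
Stratum 2 (Men): n = 2584; a·d/n = 624·912/2584 = 220.2353; b·c/n = 165·883/2584 = 56.3835
OR_MH = (208.8691 + 220.2353) / (99.9978 + 56.3835) = 429.1044 / 156.3813 = 2.74396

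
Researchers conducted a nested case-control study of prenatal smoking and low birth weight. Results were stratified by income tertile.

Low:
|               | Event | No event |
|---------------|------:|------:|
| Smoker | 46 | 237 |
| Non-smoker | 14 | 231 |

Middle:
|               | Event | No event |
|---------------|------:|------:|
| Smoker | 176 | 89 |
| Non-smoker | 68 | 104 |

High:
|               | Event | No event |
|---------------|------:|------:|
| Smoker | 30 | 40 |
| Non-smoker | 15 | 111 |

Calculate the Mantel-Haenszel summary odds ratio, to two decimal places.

OR_MH = Σ(aᵢdᵢ/nᵢ) / Σ(bᵢcᵢ/nᵢ), where nᵢ is the stratum total.
Stratum 1 (Low): n = 528; a·d/n = 46·231/528 = 20.1250; b·c/n = 237·14/528 = 6.2841
Stratum 2 (Middle): n = 437; a·d/n = 176·104/437 = 41.8856; b·c/n = 89·68/437 = 13.8490
Stratum 3 (High): n = 196; a·d/n = 30·111/196 = 16.9898; b·c/n = 40·15/196 = 3.0612
OR_MH = (20.1250 + 41.8856 + 16.9898) / (6.2841 + 13.8490 + 3.0612) = 79.0004 / 23.1943 = 3.40603

3.41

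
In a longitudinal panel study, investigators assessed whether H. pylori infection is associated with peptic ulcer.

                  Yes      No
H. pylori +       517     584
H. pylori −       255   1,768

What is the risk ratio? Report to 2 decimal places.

Cells: a = 517, b = 584, c = 255, d = 1768.
Risk in exposed = 517/1101 = 0.46957; risk in unexposed = 255/2023 = 0.12605.
RR = 0.46957 / 0.12605 = 3.72528
The risk among the exposed is 3.73 times that among the unexposed.

3.73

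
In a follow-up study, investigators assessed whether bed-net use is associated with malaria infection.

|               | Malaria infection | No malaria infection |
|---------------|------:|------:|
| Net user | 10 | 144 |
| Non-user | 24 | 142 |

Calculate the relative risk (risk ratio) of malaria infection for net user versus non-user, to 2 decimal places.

0.45

Cells: a = 10, b = 144, c = 24, d = 142.
Risk in exposed = 10/154 = 0.06494; risk in unexposed = 24/166 = 0.14458.
RR = 0.06494 / 0.14458 = 0.44913
The risk is 55% lower among the exposed than among the unexposed.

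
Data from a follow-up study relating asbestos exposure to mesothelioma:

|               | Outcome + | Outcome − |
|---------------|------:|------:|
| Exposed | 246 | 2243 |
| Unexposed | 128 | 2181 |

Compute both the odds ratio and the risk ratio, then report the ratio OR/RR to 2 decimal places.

1.05

Cells: a = 246, b = 2243, c = 128, d = 2181.
OR = (246·2181)/(2243·128) = 536526/287104 = 1.86875
Risk in exposed = 246/2489 = 0.09883; risk in unexposed = 128/2309 = 0.05544; RR = 1.78289
OR/RR = 1.86875 / 1.78289 = 1.04816
The outcome is rare in both groups, so OR ≈ RR (ratio near 1).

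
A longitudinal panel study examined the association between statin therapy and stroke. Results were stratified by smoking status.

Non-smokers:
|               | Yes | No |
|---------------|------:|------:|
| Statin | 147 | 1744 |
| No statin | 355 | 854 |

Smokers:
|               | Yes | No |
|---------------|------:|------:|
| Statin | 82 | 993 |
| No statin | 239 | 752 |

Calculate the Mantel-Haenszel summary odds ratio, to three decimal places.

OR_MH = Σ(aᵢdᵢ/nᵢ) / Σ(bᵢcᵢ/nᵢ), where nᵢ is the stratum total.
Stratum 1 (Non-smokers): n = 3100; a·d/n = 147·854/3100 = 40.4961; b·c/n = 1744·355/3100 = 199.7161
Stratum 2 (Smokers): n = 2066; a·d/n = 82·752/2066 = 29.8470; b·c/n = 993·239/2066 = 114.8727
OR_MH = (40.4961 + 29.8470) / (199.7161 + 114.8727) = 70.3432 / 314.5888 = 0.22360

0.224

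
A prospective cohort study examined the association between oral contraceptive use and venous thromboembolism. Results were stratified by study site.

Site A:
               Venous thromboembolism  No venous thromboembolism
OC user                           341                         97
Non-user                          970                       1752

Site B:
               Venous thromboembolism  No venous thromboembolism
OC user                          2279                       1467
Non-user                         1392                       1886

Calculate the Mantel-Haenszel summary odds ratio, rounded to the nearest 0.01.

OR_MH = Σ(aᵢdᵢ/nᵢ) / Σ(bᵢcᵢ/nᵢ), where nᵢ is the stratum total.
Stratum 1 (Site A): n = 3160; a·d/n = 341·1752/3160 = 189.0608; b·c/n = 97·970/3160 = 29.7753
Stratum 2 (Site B): n = 7024; a·d/n = 2279·1886/7024 = 611.9297; b·c/n = 1467·1392/7024 = 290.7267
OR_MH = (189.0608 + 611.9297) / (29.7753 + 290.7267) = 800.9904 / 320.5020 = 2.49917

2.50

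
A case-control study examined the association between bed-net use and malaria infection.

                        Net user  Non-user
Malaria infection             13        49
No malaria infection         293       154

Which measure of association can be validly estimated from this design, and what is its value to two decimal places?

Reading the table with exposure as columns: a = 13 (Net user, case), b = 293 (Net user, non-case), c = 49 (Non-user, case), d = 154.
This is a case-control study: participants were sampled on outcome status, so risks in the source population cannot be estimated directly — relative risk is not valid here. The odds ratio is the appropriate measure.
OR = (a·d)/(b·c) = (13 × 154) / (293 × 49) = 2002 / 14357 = 0.13944

0.14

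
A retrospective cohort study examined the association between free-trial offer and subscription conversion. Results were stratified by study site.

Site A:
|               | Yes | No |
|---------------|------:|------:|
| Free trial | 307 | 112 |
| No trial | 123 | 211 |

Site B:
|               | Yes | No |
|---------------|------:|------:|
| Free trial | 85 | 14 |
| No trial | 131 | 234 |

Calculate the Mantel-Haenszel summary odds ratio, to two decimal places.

5.79

OR_MH = Σ(aᵢdᵢ/nᵢ) / Σ(bᵢcᵢ/nᵢ), where nᵢ is the stratum total.
Stratum 1 (Site A): n = 753; a·d/n = 307·211/753 = 86.0252; b·c/n = 112·123/753 = 18.2948
Stratum 2 (Site B): n = 464; a·d/n = 85·234/464 = 42.8664; b·c/n = 14·131/464 = 3.9526
OR_MH = (86.0252 + 42.8664) / (18.2948 + 3.9526) = 128.8916 / 22.2474 = 5.79356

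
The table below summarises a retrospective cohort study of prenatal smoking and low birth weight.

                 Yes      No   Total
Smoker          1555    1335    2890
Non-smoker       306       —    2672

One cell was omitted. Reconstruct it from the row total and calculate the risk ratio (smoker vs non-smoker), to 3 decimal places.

The missing cell is in the unexposed row: 2672 − 306 = 2366.
So a = 1555, b = 1335, c = 306, d = 2366.
RR = [a/(a+b)] / [c/(c+d)] = (1555/2890) / (306/2672) = 0.53806/0.11452 = 4.69837

4.698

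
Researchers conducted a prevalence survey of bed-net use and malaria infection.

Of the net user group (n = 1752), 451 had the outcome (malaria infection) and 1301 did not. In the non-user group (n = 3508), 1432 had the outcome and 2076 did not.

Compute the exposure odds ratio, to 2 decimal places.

0.50

From the description: a = 451, b = 1301, c = 1432, d = 2076.
OR = (a·d)/(b·c) = (451 × 2076) / (1301 × 1432) = 936276 / 1863032 = 0.50255
Exposure is associated with lower odds of malaria infection (OR = 0.50 < 1).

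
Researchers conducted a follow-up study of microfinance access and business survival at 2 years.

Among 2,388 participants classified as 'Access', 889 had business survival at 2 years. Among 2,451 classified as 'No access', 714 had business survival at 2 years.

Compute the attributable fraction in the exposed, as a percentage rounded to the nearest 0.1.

From the description: a = 889, b = 1499, c = 714, d = 1737.
Risk in exposed = 889/2388 = 0.37228; risk in unexposed = 714/2451 = 0.29131.
RR = 0.37228/0.29131 = 1.27795
AR% = (RR − 1)/RR × 100 = (1.27795 − 1)/1.27795 × 100 = 21.7494%

21.7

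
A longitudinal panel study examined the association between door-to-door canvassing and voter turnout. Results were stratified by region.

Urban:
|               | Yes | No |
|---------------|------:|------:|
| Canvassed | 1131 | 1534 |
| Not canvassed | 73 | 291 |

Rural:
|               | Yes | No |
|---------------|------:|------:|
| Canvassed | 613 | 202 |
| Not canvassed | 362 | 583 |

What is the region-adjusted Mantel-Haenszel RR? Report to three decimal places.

RR_MH = Σ(aᵢ·n₀ᵢ/nᵢ) / Σ(cᵢ·n₁ᵢ/nᵢ), with n₁ᵢ = aᵢ+bᵢ (exposed), n₀ᵢ = cᵢ+dᵢ (unexposed), nᵢ = n₁ᵢ+n₀ᵢ.
Stratum 1 (Urban): n₁ = 2665, n₀ = 364, n = 3029; a·n₀/n = 1131·364/3029 = 135.9142; c·n₁/n = 73·2665/3029 = 64.2275
Stratum 2 (Rural): n₁ = 815, n₀ = 945, n = 1760; a·n₀/n = 613·945/1760 = 329.1392; c·n₁/n = 362·815/1760 = 167.6307
RR_MH = (135.9142 + 329.1392) / (64.2275 + 167.6307) = 465.0534 / 231.8581 = 2.00577

2.006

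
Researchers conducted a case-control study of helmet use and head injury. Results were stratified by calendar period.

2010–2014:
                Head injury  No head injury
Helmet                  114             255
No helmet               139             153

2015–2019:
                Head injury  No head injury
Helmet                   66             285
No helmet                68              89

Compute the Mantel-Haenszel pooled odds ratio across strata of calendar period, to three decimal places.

0.414

OR_MH = Σ(aᵢdᵢ/nᵢ) / Σ(bᵢcᵢ/nᵢ), where nᵢ is the stratum total.
Stratum 1 (2010–2014): n = 661; a·d/n = 114·153/661 = 26.3873; b·c/n = 255·139/661 = 53.6233
Stratum 2 (2015–2019): n = 508; a·d/n = 66·89/508 = 11.5630; b·c/n = 285·68/508 = 38.1496
OR_MH = (26.3873 + 11.5630) / (53.6233 + 38.1496) = 37.9503 / 91.7729 = 0.41352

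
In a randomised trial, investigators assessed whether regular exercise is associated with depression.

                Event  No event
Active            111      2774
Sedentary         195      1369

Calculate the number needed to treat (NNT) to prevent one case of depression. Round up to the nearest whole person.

Risk in treated group = 111/2885 = 0.03847; risk in control = 195/1564 = 0.12468.
Absolute risk reduction = 0.12468 − 0.03847 = 0.08621
NNT = 1 / ARR = 1 / 0.08621 = 11.600 → round up → 12

12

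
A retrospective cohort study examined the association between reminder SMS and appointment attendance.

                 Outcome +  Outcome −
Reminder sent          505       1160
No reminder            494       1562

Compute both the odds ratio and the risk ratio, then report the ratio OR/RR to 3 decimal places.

Cells: a = 505, b = 1160, c = 494, d = 1562.
OR = (505·1562)/(1160·494) = 788810/573040 = 1.37654
Risk in exposed = 505/1665 = 0.30330; risk in unexposed = 494/2056 = 0.24027; RR = 1.26233
OR/RR = 1.37654 / 1.26233 = 1.09047
The outcome is not rare, so the OR lies further from 1 than the RR.

1.090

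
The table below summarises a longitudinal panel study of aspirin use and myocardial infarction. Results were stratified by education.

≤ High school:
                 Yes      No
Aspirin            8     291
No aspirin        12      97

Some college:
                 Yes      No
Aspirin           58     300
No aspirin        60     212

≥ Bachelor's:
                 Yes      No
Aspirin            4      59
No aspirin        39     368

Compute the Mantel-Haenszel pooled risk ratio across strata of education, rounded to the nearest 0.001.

RR_MH = Σ(aᵢ·n₀ᵢ/nᵢ) / Σ(cᵢ·n₁ᵢ/nᵢ), with n₁ᵢ = aᵢ+bᵢ (exposed), n₀ᵢ = cᵢ+dᵢ (unexposed), nᵢ = n₁ᵢ+n₀ᵢ.
Stratum 1 (≤ High school): n₁ = 299, n₀ = 109, n = 408; a·n₀/n = 8·109/408 = 2.1373; c·n₁/n = 12·299/408 = 8.7941
Stratum 2 (Some college): n₁ = 358, n₀ = 272, n = 630; a·n₀/n = 58·272/630 = 25.0413; c·n₁/n = 60·358/630 = 34.0952
Stratum 3 (≥ Bachelor's): n₁ = 63, n₀ = 407, n = 470; a·n₀/n = 4·407/470 = 3.4638; c·n₁/n = 39·63/470 = 5.2277
RR_MH = (2.1373 + 25.0413 + 3.4638) / (8.7941 + 34.0952 + 5.2277) = 30.6424 / 48.1170 = 0.63683

0.637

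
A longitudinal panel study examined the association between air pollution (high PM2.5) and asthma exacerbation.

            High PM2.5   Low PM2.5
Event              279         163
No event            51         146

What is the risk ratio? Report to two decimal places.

Reading the table with exposure as columns: a = 279 (High PM2.5, case), b = 51 (High PM2.5, non-case), c = 163 (Low PM2.5, case), d = 146.
Risk in exposed = 279/330 = 0.84545; risk in unexposed = 163/309 = 0.52751.
RR = 0.84545 / 0.52751 = 1.60273
The risk among the exposed is 1.60 times that among the unexposed.

1.60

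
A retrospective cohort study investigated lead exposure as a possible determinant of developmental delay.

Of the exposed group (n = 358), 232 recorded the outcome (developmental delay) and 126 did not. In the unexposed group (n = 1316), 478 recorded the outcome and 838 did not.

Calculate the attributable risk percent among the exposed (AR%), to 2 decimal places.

43.95

From the description: a = 232, b = 126, c = 478, d = 838.
Risk in exposed = 232/358 = 0.64804; risk in unexposed = 478/1316 = 0.36322.
RR = 0.64804/0.36322 = 1.78416
AR% = (RR − 1)/RR × 100 = (1.78416 − 1)/1.78416 × 100 = 43.9511%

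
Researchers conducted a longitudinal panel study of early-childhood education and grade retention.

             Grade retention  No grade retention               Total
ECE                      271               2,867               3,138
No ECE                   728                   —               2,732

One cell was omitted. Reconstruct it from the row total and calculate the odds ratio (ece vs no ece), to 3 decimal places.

The missing cell is in the unexposed row: 2732 − 728 = 2004.
So a = 271, b = 2867, c = 728, d = 2004.
OR = (a·d)/(b·c) = (271 × 2004) / (2867 × 728) = 543084 / 2087176 = 0.26020

0.260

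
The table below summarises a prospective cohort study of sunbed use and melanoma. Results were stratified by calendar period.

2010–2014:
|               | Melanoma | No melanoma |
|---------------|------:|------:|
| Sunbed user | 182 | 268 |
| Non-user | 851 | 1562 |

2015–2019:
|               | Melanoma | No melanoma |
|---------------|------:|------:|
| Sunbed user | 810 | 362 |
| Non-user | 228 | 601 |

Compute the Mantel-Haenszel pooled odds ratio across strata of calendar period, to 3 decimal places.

2.833

OR_MH = Σ(aᵢdᵢ/nᵢ) / Σ(bᵢcᵢ/nᵢ), where nᵢ is the stratum total.
Stratum 1 (2010–2014): n = 2863; a·d/n = 182·1562/2863 = 99.2958; b·c/n = 268·851/2863 = 79.6605
Stratum 2 (2015–2019): n = 2001; a·d/n = 810·601/2001 = 243.2834; b·c/n = 362·228/2001 = 41.2474
OR_MH = (99.2958 + 243.2834) / (79.6605 + 41.2474) = 342.5792 / 120.9079 = 2.83339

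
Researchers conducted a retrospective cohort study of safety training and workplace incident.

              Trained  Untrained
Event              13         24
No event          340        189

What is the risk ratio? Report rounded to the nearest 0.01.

0.33

Reading the table with exposure as columns: a = 13 (Trained, case), b = 340 (Trained, non-case), c = 24 (Untrained, case), d = 189.
Risk in exposed = 13/353 = 0.03683; risk in unexposed = 24/213 = 0.11268.
RR = 0.03683 / 0.11268 = 0.32684
The risk is 67% lower among the exposed than among the unexposed.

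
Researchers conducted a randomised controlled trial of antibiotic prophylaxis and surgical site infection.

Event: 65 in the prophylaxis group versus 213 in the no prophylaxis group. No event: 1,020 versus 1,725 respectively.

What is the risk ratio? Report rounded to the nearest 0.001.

0.545

From the description: a = 65, b = 1020, c = 213, d = 1725.
Risk in exposed = 65/1085 = 0.05991; risk in unexposed = 213/1938 = 0.10991.
RR = 0.05991 / 0.10991 = 0.54508
The risk is 45% lower among the exposed than among the unexposed.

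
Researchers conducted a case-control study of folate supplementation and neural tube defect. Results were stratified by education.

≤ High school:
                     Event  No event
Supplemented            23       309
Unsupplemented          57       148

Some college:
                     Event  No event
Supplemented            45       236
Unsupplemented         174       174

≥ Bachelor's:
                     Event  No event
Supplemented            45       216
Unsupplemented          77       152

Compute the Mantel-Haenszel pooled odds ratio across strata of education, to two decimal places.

OR_MH = Σ(aᵢdᵢ/nᵢ) / Σ(bᵢcᵢ/nᵢ), where nᵢ is the stratum total.
Stratum 1 (≤ High school): n = 537; a·d/n = 23·148/537 = 6.3389; b·c/n = 309·57/537 = 32.7989
Stratum 2 (Some college): n = 629; a·d/n = 45·174/629 = 12.4483; b·c/n = 236·174/629 = 65.2846
Stratum 3 (≥ Bachelor's): n = 490; a·d/n = 45·152/490 = 13.9592; b·c/n = 216·77/490 = 33.9429
OR_MH = (6.3389 + 12.4483 + 13.9592) / (32.7989 + 65.2846 + 33.9429) = 32.7464 / 132.0263 = 0.24803

0.25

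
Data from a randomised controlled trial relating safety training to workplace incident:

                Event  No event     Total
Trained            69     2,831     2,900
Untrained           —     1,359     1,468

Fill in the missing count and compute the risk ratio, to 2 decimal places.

The missing cell is in the unexposed row: 1468 − 1359 = 109.
So a = 69, b = 2831, c = 109, d = 1359.
RR = [a/(a+b)] / [c/(c+d)] = (69/2900) / (109/1468) = 0.02379/0.07425 = 0.32044

0.32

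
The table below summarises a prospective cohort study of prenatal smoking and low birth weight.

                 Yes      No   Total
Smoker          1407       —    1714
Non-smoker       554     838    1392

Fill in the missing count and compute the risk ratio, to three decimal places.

The missing cell is in the exposed row: 1714 − 1407 = 307.
So a = 1407, b = 307, c = 554, d = 838.
RR = [a/(a+b)] / [c/(c+d)] = (1407/1714) / (554/1392) = 0.82089/0.39799 = 2.06259

2.063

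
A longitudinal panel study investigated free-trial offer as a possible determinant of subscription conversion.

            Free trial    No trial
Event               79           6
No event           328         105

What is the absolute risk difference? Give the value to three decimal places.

0.140

Reading the table with exposure as columns: a = 79 (Free trial, case), b = 328 (Free trial, non-case), c = 6 (No trial, case), d = 105.
Risk in exposed = 79/407 = 0.194103; risk in unexposed = 6/111 = 0.054054.
Risk difference = 0.194103 − 0.054054 = 0.140049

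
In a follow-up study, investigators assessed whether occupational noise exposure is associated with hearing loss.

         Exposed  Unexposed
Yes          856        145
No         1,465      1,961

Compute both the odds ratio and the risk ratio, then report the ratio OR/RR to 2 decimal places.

Reading the table with exposure as columns: a = 856 (Exposed, case), b = 1465 (Exposed, non-case), c = 145 (Unexposed, case), d = 1961.
OR = (856·1961)/(1465·145) = 1678616/212425 = 7.90216
Risk in exposed = 856/2321 = 0.36881; risk in unexposed = 145/2106 = 0.06885; RR = 5.35660
OR/RR = 7.90216 / 5.35660 = 1.47522
The outcome is not rare, so the OR lies further from 1 than the RR.

1.48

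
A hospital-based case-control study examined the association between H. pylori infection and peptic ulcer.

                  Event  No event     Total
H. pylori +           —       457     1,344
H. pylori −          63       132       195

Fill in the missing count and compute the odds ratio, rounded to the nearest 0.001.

4.067

The missing cell is in the exposed row: 1344 − 457 = 887.
So a = 887, b = 457, c = 63, d = 132.
OR = (a·d)/(b·c) = (887 × 132) / (457 × 63) = 117084 / 28791 = 4.06669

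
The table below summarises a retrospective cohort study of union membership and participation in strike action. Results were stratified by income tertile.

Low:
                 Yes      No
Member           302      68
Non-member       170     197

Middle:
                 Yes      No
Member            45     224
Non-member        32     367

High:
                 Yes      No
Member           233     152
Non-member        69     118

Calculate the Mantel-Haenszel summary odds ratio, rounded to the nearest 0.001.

OR_MH = Σ(aᵢdᵢ/nᵢ) / Σ(bᵢcᵢ/nᵢ), where nᵢ is the stratum total.
Stratum 1 (Low): n = 737; a·d/n = 302·197/737 = 80.7246; b·c/n = 68·170/737 = 15.6852
Stratum 2 (Middle): n = 668; a·d/n = 45·367/668 = 24.7231; b·c/n = 224·32/668 = 10.7305
Stratum 3 (High): n = 572; a·d/n = 233·118/572 = 48.0664; b·c/n = 152·69/572 = 18.3357
OR_MH = (80.7246 + 24.7231 + 48.0664) / (15.6852 + 10.7305 + 18.3357) = 153.5140 / 44.7514 = 3.43037

3.430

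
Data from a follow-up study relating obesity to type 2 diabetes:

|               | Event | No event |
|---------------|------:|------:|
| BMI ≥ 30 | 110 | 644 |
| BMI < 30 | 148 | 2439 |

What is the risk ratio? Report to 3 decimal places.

Cells: a = 110, b = 644, c = 148, d = 2439.
Risk in exposed = 110/754 = 0.14589; risk in unexposed = 148/2587 = 0.05721.
RR = 0.14589 / 0.05721 = 2.55009
The risk among the exposed is 2.55 times that among the unexposed.

2.550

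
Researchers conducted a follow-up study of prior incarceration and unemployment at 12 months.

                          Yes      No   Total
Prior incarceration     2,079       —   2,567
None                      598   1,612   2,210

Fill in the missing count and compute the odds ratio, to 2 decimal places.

11.48

The missing cell is in the exposed row: 2567 − 2079 = 488.
So a = 2079, b = 488, c = 598, d = 1612.
OR = (a·d)/(b·c) = (2079 × 1612) / (488 × 598) = 3351348 / 291824 = 11.48414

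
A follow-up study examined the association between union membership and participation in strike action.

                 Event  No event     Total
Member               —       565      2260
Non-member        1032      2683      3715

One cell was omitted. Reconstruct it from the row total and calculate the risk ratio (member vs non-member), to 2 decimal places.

The missing cell is in the exposed row: 2260 − 565 = 1695.
So a = 1695, b = 565, c = 1032, d = 2683.
RR = [a/(a+b)] / [c/(c+d)] = (1695/2260) / (1032/3715) = 0.75000/0.27779 = 2.69985

2.70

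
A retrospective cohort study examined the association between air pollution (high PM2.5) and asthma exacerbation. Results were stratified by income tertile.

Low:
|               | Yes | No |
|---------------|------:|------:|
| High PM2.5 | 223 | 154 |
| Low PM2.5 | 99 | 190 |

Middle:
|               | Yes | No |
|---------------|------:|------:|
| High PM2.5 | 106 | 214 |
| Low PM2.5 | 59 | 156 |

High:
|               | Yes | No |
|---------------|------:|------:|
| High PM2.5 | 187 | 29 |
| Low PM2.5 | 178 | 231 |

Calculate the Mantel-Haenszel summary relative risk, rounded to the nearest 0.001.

RR_MH = Σ(aᵢ·n₀ᵢ/nᵢ) / Σ(cᵢ·n₁ᵢ/nᵢ), with n₁ᵢ = aᵢ+bᵢ (exposed), n₀ᵢ = cᵢ+dᵢ (unexposed), nᵢ = n₁ᵢ+n₀ᵢ.
Stratum 1 (Low): n₁ = 377, n₀ = 289, n = 666; a·n₀/n = 223·289/666 = 96.7673; c·n₁/n = 99·377/666 = 56.0405
Stratum 2 (Middle): n₁ = 320, n₀ = 215, n = 535; a·n₀/n = 106·215/535 = 42.5981; c·n₁/n = 59·320/535 = 35.2897
Stratum 3 (High): n₁ = 216, n₀ = 409, n = 625; a·n₀/n = 187·409/625 = 122.3728; c·n₁/n = 178·216/625 = 61.5168
RR_MH = (96.7673 + 42.5981 + 122.3728) / (56.0405 + 35.2897 + 61.5168) = 261.7382 / 152.8471 = 1.71242

1.712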